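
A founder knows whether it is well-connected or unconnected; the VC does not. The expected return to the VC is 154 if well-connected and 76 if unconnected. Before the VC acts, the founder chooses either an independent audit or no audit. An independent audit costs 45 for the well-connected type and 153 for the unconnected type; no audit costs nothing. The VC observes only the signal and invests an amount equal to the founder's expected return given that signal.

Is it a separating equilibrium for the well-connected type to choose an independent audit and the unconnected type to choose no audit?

Yes

If types separate, audit earns payment 154 and no audit earns 76.
Well-connected: audit gives 154 − 45 = 109; no audit gives 76 − 0 = 76. No deviation. ✓
Unconnected: no audit gives 76 − 0 = 76; audit gives 154 − 153 = 1. No deviation. ✓
Neither type gains from mimicking the other.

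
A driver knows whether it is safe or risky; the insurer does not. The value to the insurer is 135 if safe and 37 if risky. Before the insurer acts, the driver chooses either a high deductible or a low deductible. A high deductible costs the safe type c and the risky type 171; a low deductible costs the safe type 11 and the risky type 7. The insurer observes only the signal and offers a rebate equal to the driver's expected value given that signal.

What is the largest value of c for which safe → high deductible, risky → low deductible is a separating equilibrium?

109

Under separation: high deductible → safe (pays 135); low deductible → risky (pays 37).
Risky: 37 − 7 = 30 ≥ 135 − 171 = -36. Holds regardless of c. ✓
Safe: 135 − c ≥ 37 − 11, so c ≤ 135 − 26 = 109.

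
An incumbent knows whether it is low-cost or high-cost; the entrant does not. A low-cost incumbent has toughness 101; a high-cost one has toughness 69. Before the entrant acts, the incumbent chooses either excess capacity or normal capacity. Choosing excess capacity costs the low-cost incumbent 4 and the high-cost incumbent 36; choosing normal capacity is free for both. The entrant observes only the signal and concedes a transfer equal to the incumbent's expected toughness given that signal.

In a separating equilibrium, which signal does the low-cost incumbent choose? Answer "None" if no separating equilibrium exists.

Try low-cost → excess capacity, high-cost → normal capacity:
  If types separate, excess capacity earns payment 101 and normal capacity earns 69.
  Low-cost: excess capacity gives 101 − 4 = 97; normal capacity gives 69 − 0 = 69. No deviation. ✓
  High-cost: normal capacity gives 69 − 0 = 69; excess capacity gives 101 − 36 = 65. No deviation. ✓
Both hold — the low-cost type sends excess capacity.

excess capacity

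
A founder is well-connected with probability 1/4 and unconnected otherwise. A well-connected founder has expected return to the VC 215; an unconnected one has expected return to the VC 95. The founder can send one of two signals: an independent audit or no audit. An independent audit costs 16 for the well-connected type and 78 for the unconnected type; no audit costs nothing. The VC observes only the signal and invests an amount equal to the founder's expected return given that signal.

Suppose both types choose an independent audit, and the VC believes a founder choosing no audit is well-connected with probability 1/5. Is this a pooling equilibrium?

No

At the pooled signal (audit) the VC holds the prior 1/4 and pays 1/4·215 + 3/4·95 = 125. Off-path (no audit) belief 1/5 gives 1/5·215 + 4/5·95 = 119.
Well-connected: audit gives 125 − 16 = 109; no audit gives 119 − 0 = 119. Deviates. ✗
Unconnected: audit gives 125 − 78 = 47; no audit gives 119 − 0 = 119. Deviates. ✗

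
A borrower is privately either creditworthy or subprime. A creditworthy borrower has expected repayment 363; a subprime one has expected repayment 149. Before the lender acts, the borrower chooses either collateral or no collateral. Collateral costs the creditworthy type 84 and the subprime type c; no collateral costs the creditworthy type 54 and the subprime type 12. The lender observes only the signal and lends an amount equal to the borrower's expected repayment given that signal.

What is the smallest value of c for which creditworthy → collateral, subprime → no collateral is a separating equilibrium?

226

Under separation: collateral → creditworthy (pays 363); no collateral → subprime (pays 149).
Creditworthy: 363 − 84 = 279 ≥ 149 − 54 = 95. Holds regardless of c. ✓
Subprime: 149 − 12 ≥ 363 − c, so c ≥ 363 − 137 = 226.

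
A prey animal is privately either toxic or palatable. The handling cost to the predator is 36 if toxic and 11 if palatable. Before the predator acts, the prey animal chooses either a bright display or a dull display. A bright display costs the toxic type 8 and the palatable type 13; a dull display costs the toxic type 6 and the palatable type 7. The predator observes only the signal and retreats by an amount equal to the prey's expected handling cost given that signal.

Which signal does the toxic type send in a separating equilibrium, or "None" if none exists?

None

Try toxic → bright display, palatable → dull display:
  If types separate, bright display earns payment 36 and dull display earns 11.
  Toxic: bright display gives 36 − 8 = 28; dull display gives 11 − 6 = 5. No deviation. ✓
  Palatable: dull display gives 11 − 7 = 4; bright display gives 36 − 13 = 23. Would deviate. ✗
Try toxic → dull display, palatable → bright display:
  If types separate, dull display earns payment 36 and bright display earns 11.
  Toxic: dull display gives 36 − 6 = 30; bright display gives 11 − 8 = 3. No deviation. ✓
  Palatable: bright display gives 11 − 13 = -2; dull display gives 36 − 7 = 29. Would deviate. ✗
Neither assignment is incentive-compatible.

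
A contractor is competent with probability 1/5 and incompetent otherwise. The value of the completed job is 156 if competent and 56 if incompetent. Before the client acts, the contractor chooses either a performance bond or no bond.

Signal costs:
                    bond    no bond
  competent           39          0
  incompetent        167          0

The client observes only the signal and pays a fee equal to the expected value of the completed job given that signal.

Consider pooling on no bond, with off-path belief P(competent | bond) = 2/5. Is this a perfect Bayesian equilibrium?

Yes

At the pooled signal (no bond) the client holds the prior 1/5 and pays 1/5·156 + 4/5·56 = 76. Off-path (bond) belief 2/5 gives 2/5·156 + 3/5·56 = 96.
Competent: no bond gives 76 − 0 = 76; bond gives 96 − 39 = 57. Stays. ✓
Incompetent: no bond gives 76 − 0 = 76; bond gives 96 − 167 = -71. Stays. ✓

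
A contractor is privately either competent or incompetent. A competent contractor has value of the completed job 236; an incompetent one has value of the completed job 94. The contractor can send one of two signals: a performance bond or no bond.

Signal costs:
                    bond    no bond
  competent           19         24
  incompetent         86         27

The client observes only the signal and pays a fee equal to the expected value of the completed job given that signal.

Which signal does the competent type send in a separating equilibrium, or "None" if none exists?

None

Try competent → bond, incompetent → no bond:
  If types separate, bond earns payment 236 and no bond earns 94.
  Competent: bond gives 236 − 19 = 217; no bond gives 94 − 24 = 70. No deviation. ✓
  Incompetent: no bond gives 94 − 27 = 67; bond gives 236 − 86 = 150. Would deviate. ✗
Try competent → no bond, incompetent → bond:
  If types separate, no bond earns payment 236 and bond earns 94.
  Competent: no bond gives 236 − 24 = 212; bond gives 94 − 19 = 75. No deviation. ✓
  Incompetent: bond gives 94 − 86 = 8; no bond gives 236 − 27 = 209. Would deviate. ✗
Neither assignment is incentive-compatible.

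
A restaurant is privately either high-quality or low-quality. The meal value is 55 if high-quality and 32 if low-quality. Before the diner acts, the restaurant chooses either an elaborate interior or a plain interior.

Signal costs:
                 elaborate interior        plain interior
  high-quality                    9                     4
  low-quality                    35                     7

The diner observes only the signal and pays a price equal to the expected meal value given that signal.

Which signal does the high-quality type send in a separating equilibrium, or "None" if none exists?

Try high-quality → elaborate interior, low-quality → plain interior:
  Under separation the diner infers type exactly: elaborate interior → high-quality (pays 55), plain interior → low-quality (pays 32).
  High-quality: elaborate interior gives 55 − 9 = 46; plain interior gives 32 − 4 = 28. No deviation. ✓
  Low-quality: plain interior gives 32 − 7 = 25; elaborate interior gives 55 − 35 = 20. No deviation. ✓
Both hold — the high-quality type sends elaborate interior.

elaborate interior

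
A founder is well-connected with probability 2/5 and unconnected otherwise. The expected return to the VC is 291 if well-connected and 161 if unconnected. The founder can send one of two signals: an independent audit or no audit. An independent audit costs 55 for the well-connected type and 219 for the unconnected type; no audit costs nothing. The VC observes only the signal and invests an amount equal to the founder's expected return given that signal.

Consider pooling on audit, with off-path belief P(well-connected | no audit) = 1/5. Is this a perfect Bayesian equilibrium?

At the pooled signal (audit) the VC holds the prior 2/5 and pays 2/5·291 + 3/5·161 = 213. Off-path (no audit) belief 1/5 gives 1/5·291 + 4/5·161 = 187.
Well-connected: audit gives 213 − 55 = 158; no audit gives 187 − 0 = 187. Deviates. ✗
Unconnected: audit gives 213 − 219 = -6; no audit gives 187 − 0 = 187. Deviates. ✗

No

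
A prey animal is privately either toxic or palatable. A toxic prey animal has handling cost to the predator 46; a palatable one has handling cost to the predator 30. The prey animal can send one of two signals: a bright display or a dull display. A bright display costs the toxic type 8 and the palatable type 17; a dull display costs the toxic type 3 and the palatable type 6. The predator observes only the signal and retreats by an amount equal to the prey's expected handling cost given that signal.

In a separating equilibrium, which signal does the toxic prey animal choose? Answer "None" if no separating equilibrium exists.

Try toxic → bright display, palatable → dull display:
  If types separate, bright display earns payment 46 and dull display earns 30.
  Toxic: bright display gives 46 − 8 = 38; dull display gives 30 − 3 = 27. No deviation. ✓
  Palatable: dull display gives 30 − 6 = 24; bright display gives 46 − 17 = 29. Would deviate. ✗
Try toxic → dull display, palatable → bright display:
  If types separate, dull display earns payment 46 and bright display earns 30.
  Toxic: dull display gives 46 − 3 = 43; bright display gives 30 − 8 = 22. No deviation. ✓
  Palatable: bright display gives 30 − 17 = 13; dull display gives 46 − 6 = 40. Would deviate. ✗
Neither assignment is incentive-compatible.

None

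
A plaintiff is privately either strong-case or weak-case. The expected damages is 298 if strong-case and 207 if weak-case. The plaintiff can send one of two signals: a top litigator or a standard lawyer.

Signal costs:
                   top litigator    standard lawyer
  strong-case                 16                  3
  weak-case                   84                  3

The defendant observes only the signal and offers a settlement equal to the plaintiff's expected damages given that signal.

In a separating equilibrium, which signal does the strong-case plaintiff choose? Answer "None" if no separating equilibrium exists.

None

Try strong-case → top litigator, weak-case → standard lawyer:
  If types separate, top litigator earns payment 298 and standard lawyer earns 207.
  Strong-case: top litigator gives 298 − 16 = 282; standard lawyer gives 207 − 3 = 204. No deviation. ✓
  Weak-case: standard lawyer gives 207 − 3 = 204; top litigator gives 298 − 84 = 214. Would deviate. ✗
Try strong-case → standard lawyer, weak-case → top litigator:
  If types separate, standard lawyer earns payment 298 and top litigator earns 207.
  Strong-case: standard lawyer gives 298 − 3 = 295; top litigator gives 207 − 16 = 191. No deviation. ✓
  Weak-case: top litigator gives 207 − 84 = 123; standard lawyer gives 298 − 3 = 295. Would deviate. ✗
Neither assignment is incentive-compatible.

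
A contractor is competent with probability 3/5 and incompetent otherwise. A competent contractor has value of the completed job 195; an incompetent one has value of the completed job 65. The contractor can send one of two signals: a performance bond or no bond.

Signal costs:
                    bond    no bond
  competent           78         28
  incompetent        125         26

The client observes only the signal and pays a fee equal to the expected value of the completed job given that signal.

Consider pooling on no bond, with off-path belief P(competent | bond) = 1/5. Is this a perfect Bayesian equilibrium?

At the pooled signal (no bond) the client holds the prior 3/5 and pays 3/5·195 + 2/5·65 = 143. Off-path (bond) belief 1/5 gives 1/5·195 + 4/5·65 = 91.
Competent: no bond gives 143 − 28 = 115; bond gives 91 − 78 = 13. Stays. ✓
Incompetent: no bond gives 143 − 26 = 117; bond gives 91 − 125 = -34. Stays. ✓

Yes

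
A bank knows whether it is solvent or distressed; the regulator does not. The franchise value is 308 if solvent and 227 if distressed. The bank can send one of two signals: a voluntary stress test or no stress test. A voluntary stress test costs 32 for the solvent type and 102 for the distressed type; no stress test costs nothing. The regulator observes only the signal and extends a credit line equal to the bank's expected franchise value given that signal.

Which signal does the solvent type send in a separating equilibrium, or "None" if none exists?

Try solvent → stress test, distressed → no stress test:
  Under separation the regulator infers type exactly: stress test → solvent (pays 308), no stress test → distressed (pays 227).
  Solvent: stress test gives 308 − 32 = 276; no stress test gives 227 − 0 = 227. No deviation. ✓
  Distressed: no stress test gives 227 − 0 = 227; stress test gives 308 − 102 = 206. No deviation. ✓
Both hold — the solvent type sends stress test.

stress test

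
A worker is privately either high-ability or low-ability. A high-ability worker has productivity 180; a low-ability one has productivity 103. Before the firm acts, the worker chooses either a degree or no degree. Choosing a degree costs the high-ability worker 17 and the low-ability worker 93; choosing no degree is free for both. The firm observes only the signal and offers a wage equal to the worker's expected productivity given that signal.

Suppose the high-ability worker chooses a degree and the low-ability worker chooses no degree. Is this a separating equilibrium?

Yes

Under separation the firm infers type exactly: degree → high-ability (pays 180), no degree → low-ability (pays 103).
High-ability: degree gives 180 − 17 = 163; no degree gives 103 − 0 = 103. No deviation. ✓
Low-ability: no degree gives 103 − 0 = 103; degree gives 180 − 93 = 87. No deviation. ✓
Both incentive constraints hold.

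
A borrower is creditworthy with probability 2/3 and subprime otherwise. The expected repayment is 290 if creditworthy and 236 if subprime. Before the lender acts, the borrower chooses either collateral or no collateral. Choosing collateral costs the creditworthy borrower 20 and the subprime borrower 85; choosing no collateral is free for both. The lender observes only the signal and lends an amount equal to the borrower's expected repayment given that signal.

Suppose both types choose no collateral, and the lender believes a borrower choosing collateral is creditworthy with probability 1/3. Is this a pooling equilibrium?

At the pooled signal (no collateral) the lender holds the prior 2/3 and pays 2/3·290 + 1/3·236 = 272. Off-path (collateral) belief 1/3 gives 1/3·290 + 2/3·236 = 254.
Creditworthy: no collateral gives 272 − 0 = 272; collateral gives 254 − 20 = 234. Stays. ✓
Subprime: no collateral gives 272 − 0 = 272; collateral gives 254 − 85 = 169. Stays. ✓

Yes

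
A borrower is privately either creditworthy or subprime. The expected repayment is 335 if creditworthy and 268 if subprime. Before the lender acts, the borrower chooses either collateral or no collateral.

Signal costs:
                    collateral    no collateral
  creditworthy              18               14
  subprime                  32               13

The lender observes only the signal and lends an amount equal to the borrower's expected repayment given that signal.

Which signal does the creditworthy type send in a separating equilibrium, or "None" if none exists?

None

Try creditworthy → collateral, subprime → no collateral:
  Under separation the lender infers type exactly: collateral → creditworthy (pays 335), no collateral → subprime (pays 268).
  Creditworthy: collateral gives 335 − 18 = 317; no collateral gives 268 − 14 = 254. No deviation. ✓
  Subprime: no collateral gives 268 − 13 = 255; collateral gives 335 − 32 = 303. Would deviate. ✗
Try creditworthy → no collateral, subprime → collateral:
  Under separation the lender infers type exactly: no collateral → creditworthy (pays 335), collateral → subprime (pays 268).
  Creditworthy: no collateral gives 335 − 14 = 321; collateral gives 268 − 18 = 250. No deviation. ✓
  Subprime: collateral gives 268 − 32 = 236; no collateral gives 335 − 13 = 322. Would deviate. ✗
Neither assignment is incentive-compatible.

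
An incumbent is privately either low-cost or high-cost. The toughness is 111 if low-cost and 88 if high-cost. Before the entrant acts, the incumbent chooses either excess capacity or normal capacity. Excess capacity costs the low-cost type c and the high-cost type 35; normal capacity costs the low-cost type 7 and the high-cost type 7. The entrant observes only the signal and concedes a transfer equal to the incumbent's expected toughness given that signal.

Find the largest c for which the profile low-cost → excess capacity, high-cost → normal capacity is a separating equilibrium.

Under separation: excess capacity → low-cost (pays 111); normal capacity → high-cost (pays 88).
High-cost: 88 − 7 = 81 ≥ 111 − 35 = 76. Holds regardless of c. ✓
Low-cost: 111 − c ≥ 88 − 7, so c ≤ 111 − 81 = 30.

30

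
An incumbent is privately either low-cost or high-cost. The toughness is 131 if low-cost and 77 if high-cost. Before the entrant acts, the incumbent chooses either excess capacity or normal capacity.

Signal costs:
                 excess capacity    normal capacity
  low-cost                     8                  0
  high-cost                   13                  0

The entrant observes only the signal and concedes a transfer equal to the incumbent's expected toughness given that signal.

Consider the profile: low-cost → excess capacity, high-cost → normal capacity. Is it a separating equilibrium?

No

If types separate, excess capacity earns payment 131 and normal capacity earns 77.
Low-cost: excess capacity gives 131 − 8 = 123; normal capacity gives 77 − 0 = 77. No deviation. ✓
High-cost: normal capacity gives 77 − 0 = 77; excess capacity gives 131 − 13 = 118. Would deviate. ✗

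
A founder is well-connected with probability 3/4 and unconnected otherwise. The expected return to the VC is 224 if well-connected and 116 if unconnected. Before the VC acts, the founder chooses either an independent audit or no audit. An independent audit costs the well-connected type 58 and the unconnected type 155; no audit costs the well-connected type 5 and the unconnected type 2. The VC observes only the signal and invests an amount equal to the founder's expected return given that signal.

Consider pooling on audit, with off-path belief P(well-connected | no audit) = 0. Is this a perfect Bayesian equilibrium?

No

At the pooled signal (audit) the VC holds the prior 3/4 and pays 3/4·224 + 1/4·116 = 197. Off-path (no audit) belief 0 gives 0·224 + 1·116 = 116.
Well-connected: audit gives 197 − 58 = 139; no audit gives 116 − 5 = 111. Stays. ✓
Unconnected: audit gives 197 − 155 = 42; no audit gives 116 − 2 = 114. Deviates. ✗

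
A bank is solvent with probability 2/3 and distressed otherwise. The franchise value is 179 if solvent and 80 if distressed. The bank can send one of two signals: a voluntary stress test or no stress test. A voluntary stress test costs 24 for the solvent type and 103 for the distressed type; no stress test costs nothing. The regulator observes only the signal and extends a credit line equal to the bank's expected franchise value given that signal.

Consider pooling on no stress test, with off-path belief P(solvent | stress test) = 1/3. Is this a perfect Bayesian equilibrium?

Yes

At the pooled signal (no stress test) the regulator holds the prior 2/3 and pays 2/3·179 + 1/3·80 = 146. Off-path (stress test) belief 1/3 gives 1/3·179 + 2/3·80 = 113.
Solvent: no stress test gives 146 − 0 = 146; stress test gives 113 − 24 = 89. Stays. ✓
Distressed: no stress test gives 146 − 0 = 146; stress test gives 113 − 103 = 10. Stays. ✓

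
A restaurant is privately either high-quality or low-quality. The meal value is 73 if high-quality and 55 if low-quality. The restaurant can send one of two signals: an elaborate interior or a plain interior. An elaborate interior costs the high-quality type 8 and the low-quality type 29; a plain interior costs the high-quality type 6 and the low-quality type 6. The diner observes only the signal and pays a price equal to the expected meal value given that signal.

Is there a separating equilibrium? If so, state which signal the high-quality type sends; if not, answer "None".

elaborate interior

Try high-quality → elaborate interior, low-quality → plain interior:
  Under separation the diner infers type exactly: elaborate interior → high-quality (pays 73), plain interior → low-quality (pays 55).
  High-quality: elaborate interior gives 73 − 8 = 65; plain interior gives 55 − 6 = 49. No deviation. ✓
  Low-quality: plain interior gives 55 − 6 = 49; elaborate interior gives 73 − 29 = 44. No deviation. ✓
Both hold — the high-quality type sends elaborate interior.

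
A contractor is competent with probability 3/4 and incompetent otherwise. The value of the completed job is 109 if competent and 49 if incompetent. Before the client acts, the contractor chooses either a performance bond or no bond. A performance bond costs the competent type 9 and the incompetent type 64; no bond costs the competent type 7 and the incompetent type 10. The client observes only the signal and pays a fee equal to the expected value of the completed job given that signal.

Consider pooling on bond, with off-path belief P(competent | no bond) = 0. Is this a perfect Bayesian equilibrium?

No

On the equilibrium path (bond) the client holds the prior 3/4 and pays 3/4·109 + 1/4·49 = 94. Off-path (no bond) belief 0 gives 0·109 + 1·49 = 49.
Competent: bond gives 94 − 9 = 85; no bond gives 49 − 7 = 42. Stays. ✓
Incompetent: bond gives 94 − 64 = 30; no bond gives 49 − 10 = 39. Deviates. ✗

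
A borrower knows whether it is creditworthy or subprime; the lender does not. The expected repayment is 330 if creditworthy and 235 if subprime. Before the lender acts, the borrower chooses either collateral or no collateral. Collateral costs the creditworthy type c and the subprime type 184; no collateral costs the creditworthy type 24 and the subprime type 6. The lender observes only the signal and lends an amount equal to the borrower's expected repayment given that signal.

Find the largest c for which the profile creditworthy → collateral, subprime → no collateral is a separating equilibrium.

Under separation: collateral → creditworthy (pays 330); no collateral → subprime (pays 235).
Subprime: 235 − 6 = 229 ≥ 330 − 184 = 146. Holds regardless of c. ✓
Creditworthy: 330 − c ≥ 235 − 24, so c ≤ 330 − 211 = 119.

119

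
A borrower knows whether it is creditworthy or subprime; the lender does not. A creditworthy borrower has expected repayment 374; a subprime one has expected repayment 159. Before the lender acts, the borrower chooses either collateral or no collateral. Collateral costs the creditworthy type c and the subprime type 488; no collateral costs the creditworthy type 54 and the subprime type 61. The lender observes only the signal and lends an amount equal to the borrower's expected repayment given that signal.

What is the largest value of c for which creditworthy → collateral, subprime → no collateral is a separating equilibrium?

Under separation: collateral → creditworthy (pays 374); no collateral → subprime (pays 159).
Subprime: 159 − 61 = 98 ≥ 374 − 488 = -114. Holds regardless of c. ✓
Creditworthy: 374 − c ≥ 159 − 54, so c ≤ 374 − 105 = 269.

269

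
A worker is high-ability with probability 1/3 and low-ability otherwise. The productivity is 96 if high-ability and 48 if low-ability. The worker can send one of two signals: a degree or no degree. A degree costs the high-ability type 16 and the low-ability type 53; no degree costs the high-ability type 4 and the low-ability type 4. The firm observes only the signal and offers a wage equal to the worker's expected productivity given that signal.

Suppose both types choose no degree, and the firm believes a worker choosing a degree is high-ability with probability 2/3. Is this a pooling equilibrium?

At the pooled signal (no degree) the firm holds the prior 1/3 and pays 1/3·96 + 2/3·48 = 64. Off-path (degree) belief 2/3 gives 2/3·96 + 1/3·48 = 80.
High-ability: no degree gives 64 − 4 = 60; degree gives 80 − 16 = 64. Deviates. ✗
Low-ability: no degree gives 64 − 4 = 60; degree gives 80 − 53 = 27. Stays. ✓

No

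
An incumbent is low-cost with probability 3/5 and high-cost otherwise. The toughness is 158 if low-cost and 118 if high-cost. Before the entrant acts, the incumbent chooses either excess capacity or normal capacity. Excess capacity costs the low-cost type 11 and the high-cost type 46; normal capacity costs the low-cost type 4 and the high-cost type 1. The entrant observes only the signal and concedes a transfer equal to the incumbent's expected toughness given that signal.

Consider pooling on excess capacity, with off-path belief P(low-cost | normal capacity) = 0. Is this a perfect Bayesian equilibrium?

No

At the pooled signal (excess capacity) the entrant holds the prior 3/5 and pays 3/5·158 + 2/5·118 = 142. Off-path (normal capacity) belief 0 gives 0·158 + 1·118 = 118.
Low-cost: excess capacity gives 142 − 11 = 131; normal capacity gives 118 − 4 = 114. Stays. ✓
High-cost: excess capacity gives 142 − 46 = 96; normal capacity gives 118 − 1 = 117. Deviates. ✗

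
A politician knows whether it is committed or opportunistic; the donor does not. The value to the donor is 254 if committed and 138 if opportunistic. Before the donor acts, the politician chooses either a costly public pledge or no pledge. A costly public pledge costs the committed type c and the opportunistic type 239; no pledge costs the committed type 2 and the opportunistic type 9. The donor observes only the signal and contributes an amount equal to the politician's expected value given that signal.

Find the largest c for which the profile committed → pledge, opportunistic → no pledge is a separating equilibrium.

Under separation: pledge → committed (pays 254); no pledge → opportunistic (pays 138).
Opportunistic: 138 − 9 = 129 ≥ 254 − 239 = 15. Holds regardless of c. ✓
Committed: 254 − c ≥ 138 − 2, so c ≤ 254 − 136 = 118.

118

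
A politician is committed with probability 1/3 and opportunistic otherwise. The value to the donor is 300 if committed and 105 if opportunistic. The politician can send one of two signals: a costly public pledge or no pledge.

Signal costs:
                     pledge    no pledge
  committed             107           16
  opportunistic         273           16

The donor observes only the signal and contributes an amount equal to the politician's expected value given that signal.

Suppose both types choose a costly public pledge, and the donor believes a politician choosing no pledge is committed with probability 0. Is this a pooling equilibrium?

No

At the pooled signal (pledge) the donor holds the prior 1/3 and pays 1/3·300 + 2/3·105 = 170. Off-path (no pledge) belief 0 gives 0·300 + 1·105 = 105.
Committed: pledge gives 170 − 107 = 63; no pledge gives 105 − 16 = 89. Deviates. ✗
Opportunistic: pledge gives 170 − 273 = -103; no pledge gives 105 − 16 = 89. Deviates. ✗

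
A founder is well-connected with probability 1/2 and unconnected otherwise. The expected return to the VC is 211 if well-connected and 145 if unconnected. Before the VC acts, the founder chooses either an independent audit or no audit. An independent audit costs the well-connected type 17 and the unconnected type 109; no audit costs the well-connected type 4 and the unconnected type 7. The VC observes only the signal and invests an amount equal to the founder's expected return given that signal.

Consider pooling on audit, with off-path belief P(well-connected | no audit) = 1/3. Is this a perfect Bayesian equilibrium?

At the pooled signal (audit) the VC holds the prior 1/2 and pays 1/2·211 + 1/2·145 = 178. Off-path (no audit) belief 1/3 gives 1/3·211 + 2/3·145 = 167.
Well-connected: audit gives 178 − 17 = 161; no audit gives 167 − 4 = 163. Deviates. ✗
Unconnected: audit gives 178 − 109 = 69; no audit gives 167 − 7 = 160. Deviates. ✗

No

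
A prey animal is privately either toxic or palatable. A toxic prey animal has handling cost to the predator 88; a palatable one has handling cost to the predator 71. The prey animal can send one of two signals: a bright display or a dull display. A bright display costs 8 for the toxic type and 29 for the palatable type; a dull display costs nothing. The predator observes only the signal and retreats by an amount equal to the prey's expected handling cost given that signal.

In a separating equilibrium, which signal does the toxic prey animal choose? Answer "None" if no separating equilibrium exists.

bright display

Try toxic → bright display, palatable → dull display:
  Under separation the predator infers type exactly: bright display → toxic (pays 88), dull display → palatable (pays 71).
  Toxic: bright display gives 88 − 8 = 80; dull display gives 71 − 0 = 71. No deviation. ✓
  Palatable: dull display gives 71 − 0 = 71; bright display gives 88 − 29 = 59. No deviation. ✓
Both hold — the toxic type sends bright display.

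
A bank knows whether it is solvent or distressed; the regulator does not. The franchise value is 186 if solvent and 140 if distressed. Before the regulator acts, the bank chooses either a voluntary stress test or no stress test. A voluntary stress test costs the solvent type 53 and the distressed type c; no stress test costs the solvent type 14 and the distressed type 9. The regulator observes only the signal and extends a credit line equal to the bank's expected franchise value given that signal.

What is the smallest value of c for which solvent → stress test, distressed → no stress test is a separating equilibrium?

55

Under separation: stress test → solvent (pays 186); no stress test → distressed (pays 140).
Solvent: 186 − 53 = 133 ≥ 140 − 14 = 126. Holds regardless of c. ✓
Distressed: 140 − 9 ≥ 186 − c, so c ≥ 186 − 131 = 55.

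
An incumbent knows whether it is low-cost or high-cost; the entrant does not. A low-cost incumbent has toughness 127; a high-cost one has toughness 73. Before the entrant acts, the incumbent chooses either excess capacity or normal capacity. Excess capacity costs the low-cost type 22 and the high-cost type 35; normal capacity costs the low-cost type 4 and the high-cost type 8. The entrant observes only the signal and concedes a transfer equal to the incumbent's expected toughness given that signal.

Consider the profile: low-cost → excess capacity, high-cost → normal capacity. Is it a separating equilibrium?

If types separate, excess capacity earns payment 127 and normal capacity earns 73.
Low-cost: excess capacity gives 127 − 22 = 105; normal capacity gives 73 − 4 = 69. No deviation. ✓
High-cost: normal capacity gives 73 − 8 = 65; excess capacity gives 127 − 35 = 92. Would deviate. ✗

No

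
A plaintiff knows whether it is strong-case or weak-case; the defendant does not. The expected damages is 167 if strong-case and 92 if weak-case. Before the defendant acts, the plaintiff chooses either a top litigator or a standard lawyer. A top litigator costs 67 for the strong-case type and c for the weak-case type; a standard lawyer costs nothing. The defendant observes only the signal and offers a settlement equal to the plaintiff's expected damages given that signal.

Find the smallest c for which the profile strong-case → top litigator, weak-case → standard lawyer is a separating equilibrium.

Under separation: top litigator → strong-case (pays 167); standard lawyer → weak-case (pays 92).
Strong-case: 167 − 67 = 100 ≥ 92 − 0 = 92. Holds regardless of c. ✓
Weak-case: 92 − 0 ≥ 167 − c, so c ≥ 167 − 92 = 75.

75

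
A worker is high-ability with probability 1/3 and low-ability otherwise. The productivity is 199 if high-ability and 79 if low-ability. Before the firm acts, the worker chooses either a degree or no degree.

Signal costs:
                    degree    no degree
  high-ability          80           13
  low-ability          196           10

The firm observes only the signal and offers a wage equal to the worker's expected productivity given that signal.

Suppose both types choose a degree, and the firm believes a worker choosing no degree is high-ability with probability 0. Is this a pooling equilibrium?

On the equilibrium path (degree) the firm holds the prior 1/3 and pays 1/3·199 + 2/3·79 = 119. Off-path (no degree) belief 0 gives 0·199 + 1·79 = 79.
High-ability: degree gives 119 − 80 = 39; no degree gives 79 − 13 = 66. Deviates. ✗
Low-ability: degree gives 119 − 196 = -77; no degree gives 79 − 10 = 69. Deviates. ✗

No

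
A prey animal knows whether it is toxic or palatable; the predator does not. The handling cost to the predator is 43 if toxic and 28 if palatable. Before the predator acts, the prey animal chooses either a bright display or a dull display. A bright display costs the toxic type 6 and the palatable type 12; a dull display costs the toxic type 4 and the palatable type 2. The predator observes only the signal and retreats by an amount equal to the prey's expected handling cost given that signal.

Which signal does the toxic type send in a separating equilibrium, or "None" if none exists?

None

Try toxic → bright display, palatable → dull display:
  If types separate, bright display earns payment 43 and dull display earns 28.
  Toxic: bright display gives 43 − 6 = 37; dull display gives 28 − 4 = 24. No deviation. ✓
  Palatable: dull display gives 28 − 2 = 26; bright display gives 43 − 12 = 31. Would deviate. ✗
Try toxic → dull display, palatable → bright display:
  If types separate, dull display earns payment 43 and bright display earns 28.
  Toxic: dull display gives 43 − 4 = 39; bright display gives 28 − 6 = 22. No deviation. ✓
  Palatable: bright display gives 28 − 12 = 16; dull display gives 43 − 2 = 41. Would deviate. ✗
Neither assignment is incentive-compatible.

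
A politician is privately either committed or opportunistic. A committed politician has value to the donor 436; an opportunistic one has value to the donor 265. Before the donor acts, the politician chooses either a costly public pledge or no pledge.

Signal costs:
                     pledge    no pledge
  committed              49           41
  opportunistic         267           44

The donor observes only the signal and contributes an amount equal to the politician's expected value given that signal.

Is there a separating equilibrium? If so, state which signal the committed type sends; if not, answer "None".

Try committed → pledge, opportunistic → no pledge:
  Under separation the donor infers type exactly: pledge → committed (pays 436), no pledge → opportunistic (pays 265).
  Committed: pledge gives 436 − 49 = 387; no pledge gives 265 − 41 = 224. No deviation. ✓
  Opportunistic: no pledge gives 265 − 44 = 221; pledge gives 436 − 267 = 169. No deviation. ✓
Both hold — the committed type sends pledge.

pledge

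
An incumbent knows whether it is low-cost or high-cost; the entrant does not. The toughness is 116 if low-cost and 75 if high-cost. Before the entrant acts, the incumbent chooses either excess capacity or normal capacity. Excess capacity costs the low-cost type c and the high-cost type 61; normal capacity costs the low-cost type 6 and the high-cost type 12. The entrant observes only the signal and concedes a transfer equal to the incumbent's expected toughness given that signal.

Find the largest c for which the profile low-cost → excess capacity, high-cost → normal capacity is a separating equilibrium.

47

Under separation: excess capacity → low-cost (pays 116); normal capacity → high-cost (pays 75).
High-cost: 75 − 12 = 63 ≥ 116 − 61 = 55. Holds regardless of c. ✓
Low-cost: 116 − c ≥ 75 − 6, so c ≤ 116 − 69 = 47.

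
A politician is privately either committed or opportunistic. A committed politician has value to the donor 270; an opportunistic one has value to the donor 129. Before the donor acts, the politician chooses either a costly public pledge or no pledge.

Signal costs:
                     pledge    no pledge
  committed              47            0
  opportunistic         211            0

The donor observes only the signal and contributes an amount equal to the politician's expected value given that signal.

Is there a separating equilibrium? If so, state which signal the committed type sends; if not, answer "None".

Try committed → pledge, opportunistic → no pledge:
  If types separate, pledge earns payment 270 and no pledge earns 129.
  Committed: pledge gives 270 − 47 = 223; no pledge gives 129 − 0 = 129. No deviation. ✓
  Opportunistic: no pledge gives 129 − 0 = 129; pledge gives 270 − 211 = 59. No deviation. ✓
Both hold — the committed type sends pledge.

pledge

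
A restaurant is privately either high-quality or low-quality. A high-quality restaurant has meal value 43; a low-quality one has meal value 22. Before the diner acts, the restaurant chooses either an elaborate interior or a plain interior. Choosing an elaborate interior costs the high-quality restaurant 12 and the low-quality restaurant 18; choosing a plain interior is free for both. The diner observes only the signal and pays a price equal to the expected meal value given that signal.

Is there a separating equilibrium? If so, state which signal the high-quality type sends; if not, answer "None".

Try high-quality → elaborate interior, low-quality → plain interior:
  If types separate, elaborate interior earns payment 43 and plain interior earns 22.
  High-quality: elaborate interior gives 43 − 12 = 31; plain interior gives 22 − 0 = 22. No deviation. ✓
  Low-quality: plain interior gives 22 − 0 = 22; elaborate interior gives 43 − 18 = 25. Would deviate. ✗
Try high-quality → plain interior, low-quality → elaborate interior:
  If types separate, plain interior earns payment 43 and elaborate interior earns 22.
  High-quality: plain interior gives 43 − 0 = 43; elaborate interior gives 22 − 12 = 10. No deviation. ✓
  Low-quality: elaborate interior gives 22 − 18 = 4; plain interior gives 43 − 0 = 43. Would deviate. ✗
Neither assignment is incentive-compatible.

None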